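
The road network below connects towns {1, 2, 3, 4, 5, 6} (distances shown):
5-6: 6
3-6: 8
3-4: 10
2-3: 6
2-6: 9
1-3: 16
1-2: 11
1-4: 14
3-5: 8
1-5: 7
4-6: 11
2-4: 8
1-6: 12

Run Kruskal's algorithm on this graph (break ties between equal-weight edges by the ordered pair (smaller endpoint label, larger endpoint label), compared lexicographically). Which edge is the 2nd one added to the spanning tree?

Sort edges by weight, then run Kruskal:
2-3 (6): add. Components now {1} {2,3} {4} {5} {6}
5-6 (6): add. Components now {1} {2,3} {4} {5,6}
1-5 (7): add. Components now {1,5,6} {2,3} {4}
2-4 (8): add. Components now {1,5,6} {2,3,4}
3-5 (8): add. Components now {1,2,3,4,5,6}
The 2nd edge added is 5-6.

5-6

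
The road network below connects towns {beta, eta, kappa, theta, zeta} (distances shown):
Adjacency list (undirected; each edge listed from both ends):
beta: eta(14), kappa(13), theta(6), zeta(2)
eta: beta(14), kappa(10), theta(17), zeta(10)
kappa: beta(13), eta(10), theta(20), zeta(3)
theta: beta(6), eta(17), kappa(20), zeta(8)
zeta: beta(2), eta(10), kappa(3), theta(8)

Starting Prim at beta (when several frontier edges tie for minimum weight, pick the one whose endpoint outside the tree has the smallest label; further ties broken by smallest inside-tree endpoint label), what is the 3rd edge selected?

Grow the tree from beta using Prim:
Step 1: cheapest edge leaving the tree is beta zeta (2); add zeta.
Step 2: cheapest edge leaving the tree is kappa zeta (3); add kappa.
Step 3: cheapest edge leaving the tree is beta theta (6); add theta.
Step 4: cheapest edge leaving the tree is eta kappa (10); add eta.
The 3rd edge added is beta theta.

beta-theta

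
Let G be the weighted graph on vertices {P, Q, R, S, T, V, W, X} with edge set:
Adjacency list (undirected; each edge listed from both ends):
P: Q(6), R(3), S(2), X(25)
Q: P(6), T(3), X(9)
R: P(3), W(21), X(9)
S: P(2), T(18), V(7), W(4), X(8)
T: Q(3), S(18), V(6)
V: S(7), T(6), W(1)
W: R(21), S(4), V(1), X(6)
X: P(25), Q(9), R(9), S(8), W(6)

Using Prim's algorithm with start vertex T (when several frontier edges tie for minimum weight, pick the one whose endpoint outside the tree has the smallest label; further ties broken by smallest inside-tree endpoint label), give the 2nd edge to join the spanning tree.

Prim, starting at T.
Step 1: cheapest edge leaving the tree is Q–T (3); add Q.
Step 2: cheapest edge leaving the tree is P–Q (6); add P.
Step 3: cheapest edge leaving the tree is P–S (2); add S.
Step 4: cheapest edge leaving the tree is P–R (3); add R.
Step 5: cheapest edge leaving the tree is S–W (4); add W.
Step 6: cheapest edge leaving the tree is V–W (1); add V.
Step 7: cheapest edge leaving the tree is W–X (6); add X.
The 2nd edge added is P–Q.

P-Q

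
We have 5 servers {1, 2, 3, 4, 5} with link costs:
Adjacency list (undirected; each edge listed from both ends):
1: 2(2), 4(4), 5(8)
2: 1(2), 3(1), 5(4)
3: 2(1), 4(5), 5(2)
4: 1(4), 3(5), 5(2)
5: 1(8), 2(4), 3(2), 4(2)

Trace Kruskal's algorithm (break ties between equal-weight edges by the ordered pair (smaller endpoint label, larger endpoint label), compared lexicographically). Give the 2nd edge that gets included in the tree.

Kruskal's algorithm — process edges by increasing weight (ties by edge label):
2–3 (1): add. Components now {1} {2,3} {4} {5}
1–2 (2): add. Components now {1,2,3} {4} {5}
3–5 (2): add. Components now {1,2,3,5} {4}
4–5 (2): add. Components now {1,2,3,4,5}
The 2nd edge added is 1–2.

1-2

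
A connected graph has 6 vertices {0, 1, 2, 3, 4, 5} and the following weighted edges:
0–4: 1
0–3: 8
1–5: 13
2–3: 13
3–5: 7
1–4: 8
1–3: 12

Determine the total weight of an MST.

Kruskal: consider edges lightest-first.
0–4 (1): add. Components now {0,4} {1} {2} {3} {5}
3–5 (7): add. Components now {0,4} {1} {2} {3,5}
0–3 (8): add. Components now {0,3,4,5} {1} {2}
1–4 (8): add. Components now {0,1,3,4,5} {2}
1–3 (12): skip — 1 and 3 already connected.
1–5 (13): skip — 1 and 5 already connected.
2–3 (13): add. Components now {0,1,2,3,4,5}
MST edges: 0–4, 3–5, 0–3, 1–4, 2–3; total weight 1+7+8+8+13 = 37.

37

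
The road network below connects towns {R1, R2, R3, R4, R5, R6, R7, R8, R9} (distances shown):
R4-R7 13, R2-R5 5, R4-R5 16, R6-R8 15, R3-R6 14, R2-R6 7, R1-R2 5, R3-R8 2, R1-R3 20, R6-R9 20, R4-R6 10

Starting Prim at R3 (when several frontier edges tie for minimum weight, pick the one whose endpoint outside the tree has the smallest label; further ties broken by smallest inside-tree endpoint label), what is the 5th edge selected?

Prim's algorithm from R3:
Step 1: frontier [R3-R8 2, R3-R6 14, R1-R3 20] → take R3-R8 (2); add R8.
Step 2: frontier [R3-R6 14, R1-R3 20, R6-R8 15] → take R3-R6 (14); add R6.
Step 3: frontier [R1-R3 20, R2-R6 7, R4-R6 10, R6-R9 20] → take R2-R6 (7); add R2.
Step 4: frontier [R1-R2 5, R2-R5 5, R1-R3 20, R4-R6 10, R6-R9 20] → take R1-R2 (5); add R1.
Step 5: frontier [R2-R5 5, R4-R6 10, R6-R9 20] → take R2-R5 (5); add R5.
Step 6: frontier [R4-R5 16, R4-R6 10, R6-R9 20] → take R4-R6 (10); add R4.
Step 7: frontier [R4-R7 13, R6-R9 20] → take R4-R7 (13); add R7.
Step 8: frontier [R6-R9 20] → take R6-R9 (20); add R9.
The 5th edge added is R2-R5.

R2-R5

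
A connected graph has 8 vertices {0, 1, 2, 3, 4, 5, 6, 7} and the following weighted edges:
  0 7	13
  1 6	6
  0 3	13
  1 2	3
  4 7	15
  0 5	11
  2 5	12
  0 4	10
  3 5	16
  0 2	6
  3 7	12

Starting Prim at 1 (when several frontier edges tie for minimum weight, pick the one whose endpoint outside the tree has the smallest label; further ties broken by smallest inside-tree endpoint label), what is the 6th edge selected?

Prim, starting at 1.
Step 1: cheapest edge leaving the tree is 1 2 (3); add 2.
Step 2: cheapest edge leaving the tree is 0 2 (6); add 0.
Step 3: cheapest edge leaving the tree is 1 6 (6); add 6.
Step 4: cheapest edge leaving the tree is 0 4 (10); add 4.
Step 5: cheapest edge leaving the tree is 0 5 (11); add 5.
Step 6: cheapest edge leaving the tree is 0 3 (13); add 3.
Step 7: cheapest edge leaving the tree is 3 7 (12); add 7.
The 6th edge added is 0 3.

0-3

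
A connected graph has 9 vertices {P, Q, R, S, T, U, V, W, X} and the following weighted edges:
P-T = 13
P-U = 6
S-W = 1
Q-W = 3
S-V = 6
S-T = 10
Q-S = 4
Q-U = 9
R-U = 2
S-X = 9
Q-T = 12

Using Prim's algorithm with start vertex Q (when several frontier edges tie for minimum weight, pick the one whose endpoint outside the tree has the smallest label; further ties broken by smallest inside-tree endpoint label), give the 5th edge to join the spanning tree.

R-U

Prim, starting at Q.
Step 1: frontier [Q-W 3, Q-S 4, Q-U 9, Q-T 12] → take Q-W (3); add W.
Step 2: frontier [Q-S 4, Q-U 9, Q-T 12, S-W 1] → take S-W (1); add S.
Step 3: frontier [Q-U 9, Q-T 12, S-V 6, S-X 9, S-T 10] → take S-V (6); add V.
Step 4: frontier [Q-U 9, Q-T 12, S-X 9, S-T 10] → take Q-U (9); add U.
Step 5: frontier [Q-T 12, S-X 9, S-T 10, R-U 2, P-U 6] → take R-U (2); add R.
Step 6: frontier [Q-T 12, S-X 9, S-T 10, P-U 6] → take P-U (6); add P.
Step 7: frontier [P-T 13, Q-T 12, S-X 9, S-T 10] → take S-X (9); add X.
Step 8: frontier [P-T 13, Q-T 12, S-T 10] → take S-T (10); add T.
The 5th edge added is R-U.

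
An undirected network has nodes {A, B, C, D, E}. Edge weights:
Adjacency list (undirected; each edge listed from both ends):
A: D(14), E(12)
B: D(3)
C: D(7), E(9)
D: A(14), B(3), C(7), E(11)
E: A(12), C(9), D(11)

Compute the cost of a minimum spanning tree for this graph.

31

Grow the tree from A using Prim:
Step 1: cheapest edge leaving the tree is A–E (12); add E.
Step 2: cheapest edge leaving the tree is C–E (9); add C.
Step 3: cheapest edge leaving the tree is C–D (7); add D.
Step 4: cheapest edge leaving the tree is B–D (3); add B.
MST edges: A–E, C–E, C–D, B–D; total weight 12+9+7+3 = 31.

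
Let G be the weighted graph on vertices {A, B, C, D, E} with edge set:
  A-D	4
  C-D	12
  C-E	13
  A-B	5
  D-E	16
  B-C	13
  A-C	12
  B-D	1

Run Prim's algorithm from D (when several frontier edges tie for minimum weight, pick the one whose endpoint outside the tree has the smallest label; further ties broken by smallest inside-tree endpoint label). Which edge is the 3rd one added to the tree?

Prim, starting at D.
Step 1: frontier [B-D 1, A-D 4, C-D 12, D-E 16] → take B-D (1); add B.
Step 2: frontier [A-B 5, B-C 13, A-D 4, C-D 12, D-E 16] → take A-D (4); add A.
Step 3: frontier [A-C 12, B-C 13, C-D 12, D-E 16] → take A-C (12); add C.
Step 4: frontier [C-E 13, D-E 16] → take C-E (13); add E.
The 3rd edge added is A-C.

A-C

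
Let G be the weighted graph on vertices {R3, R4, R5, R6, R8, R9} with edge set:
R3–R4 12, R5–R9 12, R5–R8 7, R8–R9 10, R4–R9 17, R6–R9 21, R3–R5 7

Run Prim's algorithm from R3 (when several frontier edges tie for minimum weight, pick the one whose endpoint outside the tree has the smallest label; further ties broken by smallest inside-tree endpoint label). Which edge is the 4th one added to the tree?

R3-R4

Grow the tree from R3 using Prim:
Step 1: cheapest edge leaving the tree is R3–R5 (7); add R5.
Step 2: cheapest edge leaving the tree is R5–R8 (7); add R8.
Step 3: cheapest edge leaving the tree is R8–R9 (10); add R9.
Step 4: cheapest edge leaving the tree is R3–R4 (12); add R4.
Step 5: cheapest edge leaving the tree is R6–R9 (21); add R6.
The 4th edge added is R3–R4.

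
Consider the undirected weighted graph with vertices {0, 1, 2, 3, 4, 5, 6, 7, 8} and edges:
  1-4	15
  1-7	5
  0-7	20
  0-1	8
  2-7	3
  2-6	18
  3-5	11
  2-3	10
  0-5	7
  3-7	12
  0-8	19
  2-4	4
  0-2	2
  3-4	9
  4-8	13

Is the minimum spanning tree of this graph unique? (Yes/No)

Kruskal: consider edges lightest-first.
0-2 (2): add — endpoints in different components.
2-7 (3): add — endpoints in different components.
2-4 (4): add — endpoints in different components.
1-7 (5): add — endpoints in different components.
0-5 (7): add — endpoints in different components.
0-1 (8): skip — 0 and 1 already connected.
3-4 (9): add — endpoints in different components.
2-3 (10): skip — 2 and 3 already connected.
3-5 (11): skip — 3 and 5 already connected.
3-7 (12): skip — 3 and 7 already connected.
4-8 (13): add — endpoints in different components.
1-4 (15): skip — 1 and 4 already connected.
2-6 (18): add — endpoints in different components.
Every non-tree edge has weight strictly greater than the heaviest edge on the tree path between its endpoints, so the MST is unique.

Yes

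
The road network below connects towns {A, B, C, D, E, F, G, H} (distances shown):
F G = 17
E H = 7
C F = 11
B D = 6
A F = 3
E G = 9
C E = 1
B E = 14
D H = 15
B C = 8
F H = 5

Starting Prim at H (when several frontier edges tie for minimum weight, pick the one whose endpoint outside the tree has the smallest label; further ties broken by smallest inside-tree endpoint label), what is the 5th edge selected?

B-C

Prim, starting at H.
Step 1: cheapest edge leaving the tree is F H (5); add F.
Step 2: cheapest edge leaving the tree is A F (3); add A.
Step 3: cheapest edge leaving the tree is E H (7); add E.
Step 4: cheapest edge leaving the tree is C E (1); add C.
Step 5: cheapest edge leaving the tree is B C (8); add B.
Step 6: cheapest edge leaving the tree is B D (6); add D.
Step 7: cheapest edge leaving the tree is E G (9); add G.
The 5th edge added is B C.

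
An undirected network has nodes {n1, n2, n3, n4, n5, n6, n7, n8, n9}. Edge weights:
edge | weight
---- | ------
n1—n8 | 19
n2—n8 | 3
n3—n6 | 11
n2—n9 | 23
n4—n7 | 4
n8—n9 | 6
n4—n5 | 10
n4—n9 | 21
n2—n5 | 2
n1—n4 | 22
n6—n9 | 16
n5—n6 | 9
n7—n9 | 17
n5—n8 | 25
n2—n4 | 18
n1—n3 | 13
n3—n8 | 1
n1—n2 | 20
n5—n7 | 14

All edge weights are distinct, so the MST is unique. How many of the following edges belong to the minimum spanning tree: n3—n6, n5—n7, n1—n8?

Kruskal: consider edges lightest-first.
n3—n8 (1): add — endpoints in different components.
n2—n5 (2): add — endpoints in different components.
n2—n8 (3): add — endpoints in different components.
n4—n7 (4): add — endpoints in different components.
n8—n9 (6): add — endpoints in different components.
n5—n6 (9): add — endpoints in different components.
n4—n5 (10): add — endpoints in different components.
n3—n6 (11): skip — n6 and n3 already connected.
n1—n3 (13): add — endpoints in different components.
MST edge set: {n3—n8, n2—n5, n2—n8, n4—n7, n8—n9, n5—n6, n4—n5, n1—n3}.
Of the listed edges, {} are in the MST → 0.

0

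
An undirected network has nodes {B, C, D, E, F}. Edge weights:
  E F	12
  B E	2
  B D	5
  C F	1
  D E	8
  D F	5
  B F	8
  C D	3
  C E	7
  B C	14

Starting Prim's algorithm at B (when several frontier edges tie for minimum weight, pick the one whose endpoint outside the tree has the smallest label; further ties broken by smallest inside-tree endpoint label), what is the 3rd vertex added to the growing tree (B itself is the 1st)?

D

Grow the tree from B using Prim:
Step 1: frontier [B E 2, B D 5, B F 8, B C 14] → take B E (2); add E.
Step 2: frontier [B D 5, B F 8, B C 14, C E 7, D E 8, E F 12] → take B D (5); add D.
Step 3: frontier [B F 8, B C 14, C D 3, D F 5, C E 7, E F 12] → take C D (3); add C.
Step 4: frontier [B F 8, C F 1, D F 5, E F 12] → take C F (1); add F.
Vertex order: B, E, D, C, F. The 3rd vertex is D.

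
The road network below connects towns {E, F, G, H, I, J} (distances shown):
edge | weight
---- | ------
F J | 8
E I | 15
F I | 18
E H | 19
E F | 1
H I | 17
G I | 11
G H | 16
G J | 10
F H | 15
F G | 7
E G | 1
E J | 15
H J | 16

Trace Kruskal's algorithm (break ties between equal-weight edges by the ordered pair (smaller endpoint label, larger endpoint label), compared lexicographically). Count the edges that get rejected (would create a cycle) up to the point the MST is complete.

Sort edges by weight, then run Kruskal:
E F (1): add — endpoints in different components.
E G (1): add — endpoints in different components.
F G (7): skip — F and G already connected.
F J (8): add — endpoints in different components.
G J (10): skip — G and J already connected.
G I (11): add — endpoints in different components.
E I (15): skip — E and I already connected.
E J (15): skip — E and J already connected.
F H (15): add — endpoints in different components.
Edges rejected before the tree was complete: 4.

4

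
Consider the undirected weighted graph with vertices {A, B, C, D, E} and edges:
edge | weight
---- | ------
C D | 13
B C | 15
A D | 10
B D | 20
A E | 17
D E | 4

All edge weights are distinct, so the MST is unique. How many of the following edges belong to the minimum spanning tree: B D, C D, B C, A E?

Kruskal's algorithm — process edges by increasing weight (ties by edge label):
D E (4): add — endpoints in different components.
A D (10): add — endpoints in different components.
C D (13): add — endpoints in different components.
B C (15): add — endpoints in different components.
MST edge set: {D E, A D, C D, B C}.
Of the listed edges, {C D, B C} are in the MST → 2.

2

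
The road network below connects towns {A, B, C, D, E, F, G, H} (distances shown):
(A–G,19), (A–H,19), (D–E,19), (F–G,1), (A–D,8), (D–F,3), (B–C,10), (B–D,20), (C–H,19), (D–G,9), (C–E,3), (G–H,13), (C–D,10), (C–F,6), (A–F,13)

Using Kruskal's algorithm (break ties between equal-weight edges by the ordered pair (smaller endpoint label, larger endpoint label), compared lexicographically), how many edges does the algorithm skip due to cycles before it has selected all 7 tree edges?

Kruskal's algorithm — process edges by increasing weight (ties by edge label):
F–G (1): add — endpoints in different components.
C–E (3): add — endpoints in different components.
D–F (3): add — endpoints in different components.
C–F (6): add — endpoints in different components.
A–D (8): add — endpoints in different components.
D–G (9): skip — D and G already connected.
B–C (10): add — endpoints in different components.
C–D (10): skip — C and D already connected.
A–F (13): skip — A and F already connected.
G–H (13): add — endpoints in different components.
Edges rejected before the tree was complete: 3.

3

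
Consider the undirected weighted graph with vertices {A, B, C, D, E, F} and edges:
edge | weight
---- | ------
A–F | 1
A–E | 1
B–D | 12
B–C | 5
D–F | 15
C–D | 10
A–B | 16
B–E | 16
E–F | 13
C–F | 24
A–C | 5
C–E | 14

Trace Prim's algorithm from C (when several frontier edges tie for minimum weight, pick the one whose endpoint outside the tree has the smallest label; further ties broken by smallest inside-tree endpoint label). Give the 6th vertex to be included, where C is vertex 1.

Prim's algorithm from C:
Step 1: cheapest edge leaving the tree is A–C (5); add A.
Step 2: cheapest edge leaving the tree is A–E (1); add E.
Step 3: cheapest edge leaving the tree is A–F (1); add F.
Step 4: cheapest edge leaving the tree is B–C (5); add B.
Step 5: cheapest edge leaving the tree is C–D (10); add D.
Vertex order: C, A, E, F, B, D. The 6th vertex is D.

D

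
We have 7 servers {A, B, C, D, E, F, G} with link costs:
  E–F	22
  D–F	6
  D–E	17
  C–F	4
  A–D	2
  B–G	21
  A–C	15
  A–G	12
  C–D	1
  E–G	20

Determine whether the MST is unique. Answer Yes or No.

Yes

Kruskal: consider edges lightest-first.
C–D (1): add. Components now {A} {B} {C,D} {E} {F} {G}
A–D (2): add. Components now {A,C,D} {B} {E} {F} {G}
C–F (4): add. Components now {A,C,D,F} {B} {E} {G}
D–F (6): skip — D and F already connected.
A–G (12): add. Components now {A,C,D,F,G} {B} {E}
A–C (15): skip — A and C already connected.
D–E (17): add. Components now {A,C,D,E,F,G} {B}
E–G (20): skip — E and G already connected.
B–G (21): add. Components now {A,B,C,D,E,F,G}
Every non-tree edge has weight strictly greater than the heaviest edge on the tree path between its endpoints, so the MST is unique.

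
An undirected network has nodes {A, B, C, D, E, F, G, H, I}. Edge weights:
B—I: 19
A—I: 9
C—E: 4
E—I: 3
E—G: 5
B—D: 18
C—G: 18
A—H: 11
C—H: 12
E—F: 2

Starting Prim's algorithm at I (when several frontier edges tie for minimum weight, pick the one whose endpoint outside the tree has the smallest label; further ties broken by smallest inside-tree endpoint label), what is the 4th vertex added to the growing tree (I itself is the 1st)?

Prim, starting at I.
Step 1: cheapest edge leaving the tree is E—I (3); add E.
Step 2: cheapest edge leaving the tree is E—F (2); add F.
Step 3: cheapest edge leaving the tree is C—E (4); add C.
Step 4: cheapest edge leaving the tree is E—G (5); add G.
Step 5: cheapest edge leaving the tree is A—I (9); add A.
Step 6: cheapest edge leaving the tree is A—H (11); add H.
Step 7: cheapest edge leaving the tree is B—I (19); add B.
Step 8: cheapest edge leaving the tree is B—D (18); add D.
Vertex order: I, E, F, C, G, A, H, B, D. The 4th vertex is C.

C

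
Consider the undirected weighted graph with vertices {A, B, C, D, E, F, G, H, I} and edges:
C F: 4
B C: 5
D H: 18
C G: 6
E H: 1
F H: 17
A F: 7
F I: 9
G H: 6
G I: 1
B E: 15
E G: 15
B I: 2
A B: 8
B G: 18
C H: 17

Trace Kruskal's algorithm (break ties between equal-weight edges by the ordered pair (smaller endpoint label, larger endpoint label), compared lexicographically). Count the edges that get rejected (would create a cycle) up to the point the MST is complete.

8

Kruskal's algorithm — process edges by increasing weight (ties by edge label):
E H (1): add — endpoints in different components.
G I (1): add — endpoints in different components.
B I (2): add — endpoints in different components.
C F (4): add — endpoints in different components.
B C (5): add — endpoints in different components.
C G (6): skip — C and G already connected.
G H (6): add — endpoints in different components.
A F (7): add — endpoints in different components.
A B (8): skip — A and B already connected.
F I (9): skip — F and I already connected.
B E (15): skip — B and E already connected.
E G (15): skip — E and G already connected.
C H (17): skip — C and H already connected.
F H (17): skip — F and H already connected.
B G (18): skip — B and G already connected.
D H (18): add — endpoints in different components.
Edges rejected before the tree was complete: 8.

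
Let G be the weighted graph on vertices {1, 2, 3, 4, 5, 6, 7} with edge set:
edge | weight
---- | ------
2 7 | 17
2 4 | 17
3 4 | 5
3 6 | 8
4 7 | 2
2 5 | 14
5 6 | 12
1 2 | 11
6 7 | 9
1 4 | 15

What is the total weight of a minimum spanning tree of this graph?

52

Prim's algorithm from 4:
Step 1: cheapest edge leaving the tree is 4 7 (2); add 7.
Step 2: cheapest edge leaving the tree is 3 4 (5); add 3.
Step 3: cheapest edge leaving the tree is 3 6 (8); add 6.
Step 4: cheapest edge leaving the tree is 5 6 (12); add 5.
Step 5: cheapest edge leaving the tree is 2 5 (14); add 2.
Step 6: cheapest edge leaving the tree is 1 2 (11); add 1.
MST edges: 4 7, 3 4, 3 6, 5 6, 2 5, 1 2; total weight 2+5+8+12+14+11 = 52.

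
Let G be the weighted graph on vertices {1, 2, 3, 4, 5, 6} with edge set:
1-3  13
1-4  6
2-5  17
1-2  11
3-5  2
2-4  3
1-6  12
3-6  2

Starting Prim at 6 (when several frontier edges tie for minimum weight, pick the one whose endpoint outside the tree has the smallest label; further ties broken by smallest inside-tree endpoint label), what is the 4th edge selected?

1-4

Grow the tree from 6 using Prim:
Step 1: cheapest edge leaving the tree is 3-6 (2); add 3.
Step 2: cheapest edge leaving the tree is 3-5 (2); add 5.
Step 3: cheapest edge leaving the tree is 1-6 (12); add 1.
Step 4: cheapest edge leaving the tree is 1-4 (6); add 4.
Step 5: cheapest edge leaving the tree is 2-4 (3); add 2.
The 4th edge added is 1-4.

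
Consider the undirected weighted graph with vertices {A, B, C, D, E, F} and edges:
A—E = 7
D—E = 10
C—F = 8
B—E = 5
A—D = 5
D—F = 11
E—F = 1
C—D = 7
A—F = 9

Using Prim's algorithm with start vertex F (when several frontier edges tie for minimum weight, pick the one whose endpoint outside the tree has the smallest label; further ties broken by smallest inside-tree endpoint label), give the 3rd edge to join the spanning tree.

Prim, starting at F.
Step 1: cheapest edge leaving the tree is E—F (1); add E.
Step 2: cheapest edge leaving the tree is B—E (5); add B.
Step 3: cheapest edge leaving the tree is A—E (7); add A.
Step 4: cheapest edge leaving the tree is A—D (5); add D.
Step 5: cheapest edge leaving the tree is C—D (7); add C.
The 3rd edge added is A—E.

A-E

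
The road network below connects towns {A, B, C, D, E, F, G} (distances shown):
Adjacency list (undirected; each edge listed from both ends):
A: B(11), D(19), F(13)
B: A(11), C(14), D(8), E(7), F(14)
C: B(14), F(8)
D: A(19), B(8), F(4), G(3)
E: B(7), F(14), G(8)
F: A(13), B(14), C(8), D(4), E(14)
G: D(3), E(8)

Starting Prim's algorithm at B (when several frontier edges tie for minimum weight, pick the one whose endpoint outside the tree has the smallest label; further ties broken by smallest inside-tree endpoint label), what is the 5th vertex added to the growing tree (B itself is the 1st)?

F

Prim, starting at B.
Step 1: frontier [B–E 7, B–D 8, A–B 11, B–C 14, B–F 14] → take B–E (7); add E.
Step 2: frontier [B–D 8, A–B 11, B–C 14, B–F 14, E–G 8, E–F 14] → take B–D (8); add D.
Step 3: frontier [A–B 11, B–C 14, B–F 14, D–G 3, D–F 4, A–D 19, E–G 8, E–F 14] → take D–G (3); add G.
Step 4: frontier [A–B 11, B–C 14, B–F 14, D–F 4, A–D 19, E–F 14] → take D–F (4); add F.
Step 5: frontier [A–B 11, B–C 14, A–D 19, C–F 8, A–F 13] → take C–F (8); add C.
Step 6: frontier [A–B 11, A–D 19, A–F 13] → take A–B (11); add A.
Vertex order: B, E, D, G, F, C, A. The 5th vertex is F.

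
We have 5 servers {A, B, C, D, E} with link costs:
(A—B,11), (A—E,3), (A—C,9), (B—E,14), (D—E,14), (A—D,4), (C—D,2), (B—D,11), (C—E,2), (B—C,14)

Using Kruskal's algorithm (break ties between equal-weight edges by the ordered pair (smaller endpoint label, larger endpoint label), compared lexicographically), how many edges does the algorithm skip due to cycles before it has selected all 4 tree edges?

2

Kruskal: consider edges lightest-first.
C—D (2): add. Components now {A} {B} {C,D} {E}
C—E (2): add. Components now {A} {B} {C,D,E}
A—E (3): add. Components now {A,C,D,E} {B}
A—D (4): skip — A and D already connected.
A—C (9): skip — A and C already connected.
A—B (11): add. Components now {A,B,C,D,E}
Edges rejected before the tree was complete: 2.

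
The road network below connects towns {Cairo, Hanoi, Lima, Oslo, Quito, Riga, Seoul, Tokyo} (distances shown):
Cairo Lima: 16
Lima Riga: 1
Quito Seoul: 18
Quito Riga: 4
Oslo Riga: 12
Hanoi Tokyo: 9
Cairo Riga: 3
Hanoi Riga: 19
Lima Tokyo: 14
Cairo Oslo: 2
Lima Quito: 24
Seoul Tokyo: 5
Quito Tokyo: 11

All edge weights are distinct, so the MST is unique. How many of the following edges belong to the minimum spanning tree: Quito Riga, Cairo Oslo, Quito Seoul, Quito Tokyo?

3

Kruskal: consider edges lightest-first.
Lima Riga (1): add — endpoints in different components.
Cairo Oslo (2): add — endpoints in different components.
Cairo Riga (3): add — endpoints in different components.
Quito Riga (4): add — endpoints in different components.
Seoul Tokyo (5): add — endpoints in different components.
Hanoi Tokyo (9): add — endpoints in different components.
Quito Tokyo (11): add — endpoints in different components.
MST edge set: {Lima Riga, Cairo Oslo, Cairo Riga, Quito Riga, Seoul Tokyo, Hanoi Tokyo, Quito Tokyo}.
Of the listed edges, {Quito Riga, Cairo Oslo, Quito Tokyo} are in the MST → 3.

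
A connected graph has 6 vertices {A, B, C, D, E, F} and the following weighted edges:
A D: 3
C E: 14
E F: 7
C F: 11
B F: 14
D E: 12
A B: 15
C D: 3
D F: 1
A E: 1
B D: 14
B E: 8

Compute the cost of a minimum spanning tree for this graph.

16

Kruskal's algorithm — process edges by increasing weight (ties by edge label):
A E (1): add. Components now {A,E} {B} {C} {D} {F}
D F (1): add. Components now {A,E} {B} {C} {D,F}
A D (3): add. Components now {A,D,E,F} {B} {C}
C D (3): add. Components now {A,C,D,E,F} {B}
E F (7): skip — E and F already connected.
B E (8): add. Components now {A,B,C,D,E,F}
MST edges: A E, D F, A D, C D, B E; total weight 1+1+3+3+8 = 16.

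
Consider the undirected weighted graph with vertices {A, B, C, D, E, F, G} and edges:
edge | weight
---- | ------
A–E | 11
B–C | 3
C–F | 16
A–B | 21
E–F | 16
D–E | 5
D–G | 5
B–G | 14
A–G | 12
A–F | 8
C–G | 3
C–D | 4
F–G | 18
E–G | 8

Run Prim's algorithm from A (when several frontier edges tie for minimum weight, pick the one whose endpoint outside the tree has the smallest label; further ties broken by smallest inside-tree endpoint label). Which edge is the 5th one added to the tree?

B-C

Prim, starting at A.
Step 1: frontier [A–F 8, A–E 11, A–G 12, A–B 21] → take A–F (8); add F.
Step 2: frontier [A–E 11, A–G 12, A–B 21, C–F 16, E–F 16, F–G 18] → take A–E (11); add E.
Step 3: frontier [A–G 12, A–B 21, D–E 5, E–G 8, C–F 16, F–G 18] → take D–E (5); add D.
Step 4: frontier [A–G 12, A–B 21, C–D 4, D–G 5, E–G 8, C–F 16, F–G 18] → take C–D (4); add C.
Step 5: frontier [A–G 12, A–B 21, B–C 3, C–G 3, D–G 5, E–G 8, F–G 18] → take B–C (3); add B.
Step 6: frontier [A–G 12, B–G 14, C–G 3, D–G 5, E–G 8, F–G 18] → take C–G (3); add G.
The 5th edge added is B–C.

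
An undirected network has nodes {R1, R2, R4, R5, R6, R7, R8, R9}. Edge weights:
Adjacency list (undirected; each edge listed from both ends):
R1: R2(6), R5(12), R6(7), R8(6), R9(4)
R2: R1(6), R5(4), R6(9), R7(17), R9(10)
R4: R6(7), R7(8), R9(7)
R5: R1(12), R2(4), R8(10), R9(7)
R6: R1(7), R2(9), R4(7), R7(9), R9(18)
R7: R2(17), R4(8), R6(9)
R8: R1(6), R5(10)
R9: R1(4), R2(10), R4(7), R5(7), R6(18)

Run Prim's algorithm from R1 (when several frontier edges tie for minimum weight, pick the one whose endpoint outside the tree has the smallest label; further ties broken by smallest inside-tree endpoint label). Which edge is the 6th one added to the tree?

Prim, starting at R1.
Step 1: cheapest edge leaving the tree is R1-R9 (4); add R9.
Step 2: cheapest edge leaving the tree is R1-R2 (6); add R2.
Step 3: cheapest edge leaving the tree is R2-R5 (4); add R5.
Step 4: cheapest edge leaving the tree is R1-R8 (6); add R8.
Step 5: cheapest edge leaving the tree is R4-R9 (7); add R4.
Step 6: cheapest edge leaving the tree is R1-R6 (7); add R6.
Step 7: cheapest edge leaving the tree is R4-R7 (8); add R7.
The 6th edge added is R1-R6.

R1-R6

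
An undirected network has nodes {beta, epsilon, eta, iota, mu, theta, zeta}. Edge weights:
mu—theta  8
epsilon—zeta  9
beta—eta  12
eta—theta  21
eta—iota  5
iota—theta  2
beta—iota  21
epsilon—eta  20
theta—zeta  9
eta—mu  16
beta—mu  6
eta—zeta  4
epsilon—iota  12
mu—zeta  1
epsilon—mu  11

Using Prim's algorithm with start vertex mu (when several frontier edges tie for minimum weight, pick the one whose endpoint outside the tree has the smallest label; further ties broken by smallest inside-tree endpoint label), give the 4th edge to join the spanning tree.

Prim's algorithm from mu:
Step 1: cheapest edge leaving the tree is mu—zeta (1); add zeta.
Step 2: cheapest edge leaving the tree is eta—zeta (4); add eta.
Step 3: cheapest edge leaving the tree is eta—iota (5); add iota.
Step 4: cheapest edge leaving the tree is iota—theta (2); add theta.
Step 5: cheapest edge leaving the tree is beta—mu (6); add beta.
Step 6: cheapest edge leaving the tree is epsilon—zeta (9); add epsilon.
The 4th edge added is iota—theta.

iota-theta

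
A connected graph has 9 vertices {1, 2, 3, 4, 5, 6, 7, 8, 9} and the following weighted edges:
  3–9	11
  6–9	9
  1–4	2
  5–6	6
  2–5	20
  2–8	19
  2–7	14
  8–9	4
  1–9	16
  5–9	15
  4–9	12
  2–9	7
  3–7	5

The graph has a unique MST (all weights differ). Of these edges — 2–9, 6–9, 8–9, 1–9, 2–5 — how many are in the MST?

3

Sort edges by weight, then run Kruskal:
1–4 (2): add — endpoints in different components.
8–9 (4): add — endpoints in different components.
3–7 (5): add — endpoints in different components.
5–6 (6): add — endpoints in different components.
2–9 (7): add — endpoints in different components.
6–9 (9): add — endpoints in different components.
3–9 (11): add — endpoints in different components.
4–9 (12): add — endpoints in different components.
MST edge set: {1–4, 8–9, 3–7, 5–6, 2–9, 6–9, 3–9, 4–9}.
Of the listed edges, {2–9, 6–9, 8–9} are in the MST → 3.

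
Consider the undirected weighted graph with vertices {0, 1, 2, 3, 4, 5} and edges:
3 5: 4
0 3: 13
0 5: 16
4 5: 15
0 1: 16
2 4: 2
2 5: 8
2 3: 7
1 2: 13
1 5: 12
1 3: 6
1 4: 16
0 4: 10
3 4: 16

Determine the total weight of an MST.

Kruskal: consider edges lightest-first.
2 4 (2): add. Components now {0} {1} {2,4} {3} {5}
3 5 (4): add. Components now {0} {1} {2,4} {3,5}
1 3 (6): add. Components now {0} {1,3,5} {2,4}
2 3 (7): add. Components now {0} {1,2,3,4,5}
2 5 (8): skip — 2 and 5 already connected.
0 4 (10): add. Components now {0,1,2,3,4,5}
MST edges: 2 4, 3 5, 1 3, 2 3, 0 4; total weight 2+4+6+7+10 = 29.

29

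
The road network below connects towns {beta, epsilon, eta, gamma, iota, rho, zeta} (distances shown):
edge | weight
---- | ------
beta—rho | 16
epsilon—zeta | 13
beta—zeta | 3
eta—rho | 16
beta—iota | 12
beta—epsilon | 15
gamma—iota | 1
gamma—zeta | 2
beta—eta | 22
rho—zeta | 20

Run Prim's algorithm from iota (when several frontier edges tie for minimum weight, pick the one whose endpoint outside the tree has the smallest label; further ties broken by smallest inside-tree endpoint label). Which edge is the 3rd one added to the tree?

beta-zeta

Prim's algorithm from iota:
Step 1: cheapest edge leaving the tree is gamma—iota (1); add gamma.
Step 2: cheapest edge leaving the tree is gamma—zeta (2); add zeta.
Step 3: cheapest edge leaving the tree is beta—zeta (3); add beta.
Step 4: cheapest edge leaving the tree is epsilon—zeta (13); add epsilon.
Step 5: cheapest edge leaving the tree is beta—rho (16); add rho.
Step 6: cheapest edge leaving the tree is eta—rho (16); add eta.
The 3rd edge added is beta—zeta.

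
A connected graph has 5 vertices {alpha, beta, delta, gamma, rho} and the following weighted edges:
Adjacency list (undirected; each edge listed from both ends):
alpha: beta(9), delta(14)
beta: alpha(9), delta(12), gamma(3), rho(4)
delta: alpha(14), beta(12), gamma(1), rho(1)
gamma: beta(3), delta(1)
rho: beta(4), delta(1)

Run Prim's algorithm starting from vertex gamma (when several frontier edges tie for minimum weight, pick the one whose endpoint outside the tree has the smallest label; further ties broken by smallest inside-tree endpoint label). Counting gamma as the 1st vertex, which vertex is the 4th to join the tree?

beta

Grow the tree from gamma using Prim:
Step 1: cheapest edge leaving the tree is delta gamma (1); add delta.
Step 2: cheapest edge leaving the tree is delta rho (1); add rho.
Step 3: cheapest edge leaving the tree is beta gamma (3); add beta.
Step 4: cheapest edge leaving the tree is alpha beta (9); add alpha.
Vertex order: gamma, delta, rho, beta, alpha. The 4th vertex is beta.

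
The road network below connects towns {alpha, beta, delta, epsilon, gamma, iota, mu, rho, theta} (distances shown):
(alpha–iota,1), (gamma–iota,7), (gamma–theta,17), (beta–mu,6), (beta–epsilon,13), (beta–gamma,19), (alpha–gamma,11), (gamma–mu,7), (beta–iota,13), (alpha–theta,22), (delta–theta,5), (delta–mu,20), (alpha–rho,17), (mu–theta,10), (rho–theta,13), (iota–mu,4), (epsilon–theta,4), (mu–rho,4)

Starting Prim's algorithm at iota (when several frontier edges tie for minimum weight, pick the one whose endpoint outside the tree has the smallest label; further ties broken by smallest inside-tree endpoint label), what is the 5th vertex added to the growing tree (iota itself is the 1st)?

Prim, starting at iota.
Step 1: cheapest edge leaving the tree is alpha–iota (1); add alpha.
Step 2: cheapest edge leaving the tree is iota–mu (4); add mu.
Step 3: cheapest edge leaving the tree is mu–rho (4); add rho.
Step 4: cheapest edge leaving the tree is beta–mu (6); add beta.
Step 5: cheapest edge leaving the tree is gamma–iota (7); add gamma.
Step 6: cheapest edge leaving the tree is mu–theta (10); add theta.
Step 7: cheapest edge leaving the tree is epsilon–theta (4); add epsilon.
Step 8: cheapest edge leaving the tree is delta–theta (5); add delta.
Vertex order: iota, alpha, mu, rho, beta, gamma, theta, epsilon, delta. The 5th vertex is beta.

beta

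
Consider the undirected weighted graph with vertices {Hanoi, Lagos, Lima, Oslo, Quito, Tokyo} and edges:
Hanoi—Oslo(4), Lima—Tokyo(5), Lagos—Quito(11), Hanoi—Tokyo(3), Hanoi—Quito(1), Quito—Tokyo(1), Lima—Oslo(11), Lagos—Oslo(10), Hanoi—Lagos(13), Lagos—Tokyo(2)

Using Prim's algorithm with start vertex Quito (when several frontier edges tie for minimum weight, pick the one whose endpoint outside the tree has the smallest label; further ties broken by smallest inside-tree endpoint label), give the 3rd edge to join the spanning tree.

Prim's algorithm from Quito:
Step 1: frontier [Hanoi—Quito 1, Quito—Tokyo 1, Lagos—Quito 11] → take Hanoi—Quito (1); add Hanoi.
Step 2: frontier [Hanoi—Tokyo 3, Hanoi—Oslo 4, Hanoi—Lagos 13, Quito—Tokyo 1, Lagos—Quito 11] → take Quito—Tokyo (1); add Tokyo.
Step 3: frontier [Hanoi—Oslo 4, Hanoi—Lagos 13, Lagos—Quito 11, Lagos—Tokyo 2, Lima—Tokyo 5] → take Lagos—Tokyo (2); add Lagos.
Step 4: frontier [Hanoi—Oslo 4, Lagos—Oslo 10, Lima—Tokyo 5] → take Hanoi—Oslo (4); add Oslo.
Step 5: frontier [Lima—Oslo 11, Lima—Tokyo 5] → take Lima—Tokyo (5); add Lima.
The 3rd edge added is Lagos—Tokyo.

Lagos-Tokyo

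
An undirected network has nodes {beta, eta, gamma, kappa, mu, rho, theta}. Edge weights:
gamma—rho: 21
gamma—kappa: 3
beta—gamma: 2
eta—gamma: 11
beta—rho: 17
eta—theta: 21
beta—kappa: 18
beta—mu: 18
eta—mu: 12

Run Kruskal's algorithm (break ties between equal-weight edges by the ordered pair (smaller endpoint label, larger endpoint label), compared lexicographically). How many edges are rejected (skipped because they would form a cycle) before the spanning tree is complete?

2

Kruskal's algorithm — process edges by increasing weight (ties by edge label):
beta—gamma (2): add. Components now {mu} {rho} {beta,gamma} {theta} {kappa} {eta}
gamma—kappa (3): add. Components now {mu} {rho} {beta,gamma,kappa} {theta} {eta}
eta—gamma (11): add. Components now {mu} {rho} {beta,eta,gamma,kappa} {theta}
eta—mu (12): add. Components now {beta,eta,gamma,kappa,mu} {rho} {theta}
beta—rho (17): add. Components now {beta,eta,gamma,kappa,mu,rho} {theta}
beta—kappa (18): skip — kappa and beta already connected.
beta—mu (18): skip — mu and beta already connected.
eta—theta (21): add. Components now {beta,eta,gamma,kappa,mu,rho,theta}
Edges rejected before the tree was complete: 2.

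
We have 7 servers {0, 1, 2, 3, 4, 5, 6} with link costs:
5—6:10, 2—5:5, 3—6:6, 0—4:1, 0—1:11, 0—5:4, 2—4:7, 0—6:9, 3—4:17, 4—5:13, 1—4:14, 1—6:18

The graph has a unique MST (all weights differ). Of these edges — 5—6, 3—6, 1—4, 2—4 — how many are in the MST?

Kruskal's algorithm — process edges by increasing weight (ties by edge label):
0—4 (1): add — endpoints in different components.
0—5 (4): add — endpoints in different components.
2—5 (5): add — endpoints in different components.
3—6 (6): add — endpoints in different components.
2—4 (7): skip — 2 and 4 already connected.
0—6 (9): add — endpoints in different components.
5—6 (10): skip — 5 and 6 already connected.
0—1 (11): add — endpoints in different components.
MST edge set: {0—4, 0—5, 2—5, 3—6, 0—6, 0—1}.
Of the listed edges, {3—6} are in the MST → 1.

1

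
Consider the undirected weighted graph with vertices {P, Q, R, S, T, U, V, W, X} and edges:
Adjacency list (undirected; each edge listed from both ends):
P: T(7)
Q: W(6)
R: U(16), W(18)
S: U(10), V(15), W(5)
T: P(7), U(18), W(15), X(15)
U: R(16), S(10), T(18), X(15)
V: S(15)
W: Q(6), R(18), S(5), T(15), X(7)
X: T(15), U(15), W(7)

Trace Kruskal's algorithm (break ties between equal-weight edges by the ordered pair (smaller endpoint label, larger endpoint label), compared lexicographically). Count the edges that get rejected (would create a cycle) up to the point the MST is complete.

Sort edges by weight, then run Kruskal:
S—W (5): add — endpoints in different components.
Q—W (6): add — endpoints in different components.
P—T (7): add — endpoints in different components.
W—X (7): add — endpoints in different components.
S—U (10): add — endpoints in different components.
S—V (15): add — endpoints in different components.
T—W (15): add — endpoints in different components.
T—X (15): skip — X and T already connected.
U—X (15): skip — X and U already connected.
R—U (16): add — endpoints in different components.
Edges rejected before the tree was complete: 2.

2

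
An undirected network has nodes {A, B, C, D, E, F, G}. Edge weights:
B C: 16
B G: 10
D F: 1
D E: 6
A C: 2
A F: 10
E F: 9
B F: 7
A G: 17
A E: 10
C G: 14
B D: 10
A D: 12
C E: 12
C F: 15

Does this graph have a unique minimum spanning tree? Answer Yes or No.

Kruskal: consider edges lightest-first.
D F (1): add — endpoints in different components.
A C (2): add — endpoints in different components.
D E (6): add — endpoints in different components.
B F (7): add — endpoints in different components.
E F (9): skip — E and F already connected.
A E (10): add — endpoints in different components.
A F (10): skip — A and F already connected.
B D (10): skip — B and D already connected.
B G (10): add — endpoints in different components.
Non-tree edge A F has weight 10, equal to the heaviest edge on its tree cycle — swapping gives another MST of the same weight. Not unique.

No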